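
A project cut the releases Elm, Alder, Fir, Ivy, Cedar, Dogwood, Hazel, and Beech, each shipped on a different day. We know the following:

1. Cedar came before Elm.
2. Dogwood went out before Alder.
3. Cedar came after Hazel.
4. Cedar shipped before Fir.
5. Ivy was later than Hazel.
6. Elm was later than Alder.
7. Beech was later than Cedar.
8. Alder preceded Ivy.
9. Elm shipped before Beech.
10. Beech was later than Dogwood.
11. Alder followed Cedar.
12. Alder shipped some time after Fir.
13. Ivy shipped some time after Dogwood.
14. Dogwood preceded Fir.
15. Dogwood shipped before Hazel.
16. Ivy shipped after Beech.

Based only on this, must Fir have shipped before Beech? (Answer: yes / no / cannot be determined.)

yes

Chain the constraints: Fir → Alder → Elm → Beech. Each link is directly stated, so Fir comes before Beech.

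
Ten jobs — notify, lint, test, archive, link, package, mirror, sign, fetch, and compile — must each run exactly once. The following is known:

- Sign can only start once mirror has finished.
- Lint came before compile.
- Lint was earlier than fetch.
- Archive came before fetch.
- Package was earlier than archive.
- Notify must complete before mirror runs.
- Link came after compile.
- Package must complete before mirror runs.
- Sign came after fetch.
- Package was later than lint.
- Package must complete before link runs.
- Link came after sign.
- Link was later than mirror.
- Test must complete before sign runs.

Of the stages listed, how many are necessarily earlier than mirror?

Directly stated before mirror: notify and package.
Lint reaches mirror via lint → package → mirror.
That's lint, notify, and package — 3 in all.

3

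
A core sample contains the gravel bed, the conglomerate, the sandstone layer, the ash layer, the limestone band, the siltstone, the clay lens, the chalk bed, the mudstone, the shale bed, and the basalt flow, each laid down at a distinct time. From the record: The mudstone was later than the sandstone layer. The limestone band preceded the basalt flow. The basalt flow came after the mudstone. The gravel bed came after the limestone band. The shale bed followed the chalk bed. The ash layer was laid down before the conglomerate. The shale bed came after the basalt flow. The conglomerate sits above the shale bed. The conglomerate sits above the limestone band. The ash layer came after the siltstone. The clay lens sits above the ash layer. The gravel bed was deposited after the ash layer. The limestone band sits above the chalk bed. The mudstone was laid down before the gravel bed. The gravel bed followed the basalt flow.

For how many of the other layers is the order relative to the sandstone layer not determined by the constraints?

5

Forced after the sandstone layer: the basalt flow, the conglomerate, the gravel bed, the mudstone, and the shale bed.
That leaves the ash layer, the chalk bed, the clay lens, the limestone band, and the siltstone with no forced order relative to the sandstone layer — 5.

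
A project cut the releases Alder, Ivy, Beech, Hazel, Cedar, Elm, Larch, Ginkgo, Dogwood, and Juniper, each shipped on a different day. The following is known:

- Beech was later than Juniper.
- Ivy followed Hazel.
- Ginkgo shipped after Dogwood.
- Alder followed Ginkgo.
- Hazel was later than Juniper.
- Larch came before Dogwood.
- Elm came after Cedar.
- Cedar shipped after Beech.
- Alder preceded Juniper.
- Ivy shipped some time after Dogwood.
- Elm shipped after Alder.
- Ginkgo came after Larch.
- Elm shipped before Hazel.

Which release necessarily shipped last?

Every other release has a chain of constraints placing it before Ivy, so Ivy is last.

Ivy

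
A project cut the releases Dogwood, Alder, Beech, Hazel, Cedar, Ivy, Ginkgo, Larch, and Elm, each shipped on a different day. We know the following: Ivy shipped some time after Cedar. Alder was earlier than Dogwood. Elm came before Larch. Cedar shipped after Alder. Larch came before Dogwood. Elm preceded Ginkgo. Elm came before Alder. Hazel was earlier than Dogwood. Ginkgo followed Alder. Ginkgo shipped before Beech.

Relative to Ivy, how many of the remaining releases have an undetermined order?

Forced before Ivy: Alder, Cedar, and Elm.
That leaves Beech, Dogwood, Ginkgo, Hazel, and Larch with no forced order relative to Ivy — 5.

5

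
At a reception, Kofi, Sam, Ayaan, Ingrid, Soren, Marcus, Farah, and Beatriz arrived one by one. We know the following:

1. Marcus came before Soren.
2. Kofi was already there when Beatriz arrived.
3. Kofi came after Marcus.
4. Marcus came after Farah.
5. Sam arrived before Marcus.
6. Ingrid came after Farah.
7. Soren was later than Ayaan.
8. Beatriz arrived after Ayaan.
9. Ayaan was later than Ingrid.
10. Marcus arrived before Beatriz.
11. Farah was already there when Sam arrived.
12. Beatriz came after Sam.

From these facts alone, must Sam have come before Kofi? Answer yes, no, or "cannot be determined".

yes

Chain the constraints: Sam → Marcus → Kofi. Each link is directly stated, so Sam comes before Kofi.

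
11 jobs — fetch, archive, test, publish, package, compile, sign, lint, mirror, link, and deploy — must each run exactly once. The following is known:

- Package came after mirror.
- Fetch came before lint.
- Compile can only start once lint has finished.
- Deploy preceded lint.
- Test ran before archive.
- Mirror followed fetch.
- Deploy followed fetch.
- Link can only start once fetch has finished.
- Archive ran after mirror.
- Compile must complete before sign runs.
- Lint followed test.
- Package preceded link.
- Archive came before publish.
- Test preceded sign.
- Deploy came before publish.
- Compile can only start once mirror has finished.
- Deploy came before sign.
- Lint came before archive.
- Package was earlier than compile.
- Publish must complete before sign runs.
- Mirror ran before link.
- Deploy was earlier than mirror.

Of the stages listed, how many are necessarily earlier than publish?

Directly stated before publish: archive and deploy.
Fetch reaches publish via fetch → deploy → publish.
Lint reaches publish via lint → archive → publish.
Mirror reaches publish via mirror → archive → publish.
Likewise test reaches publish by chaining the stated constraints.
No chain forces compile (or any of the others) ahead of publish.
That's archive, deploy, fetch, lint, mirror, and test — 6 in all.

6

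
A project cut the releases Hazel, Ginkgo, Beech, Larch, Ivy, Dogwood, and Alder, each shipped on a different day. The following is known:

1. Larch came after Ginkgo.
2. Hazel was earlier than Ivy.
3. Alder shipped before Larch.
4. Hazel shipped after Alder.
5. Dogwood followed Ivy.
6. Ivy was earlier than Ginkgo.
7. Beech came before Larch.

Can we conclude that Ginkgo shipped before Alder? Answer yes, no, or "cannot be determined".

no

Tracing the constraints gives Alder → Hazel → Ivy → Ginkgo, so Alder must come before Ginkgo.
That means Ginkgo cannot be before Alder.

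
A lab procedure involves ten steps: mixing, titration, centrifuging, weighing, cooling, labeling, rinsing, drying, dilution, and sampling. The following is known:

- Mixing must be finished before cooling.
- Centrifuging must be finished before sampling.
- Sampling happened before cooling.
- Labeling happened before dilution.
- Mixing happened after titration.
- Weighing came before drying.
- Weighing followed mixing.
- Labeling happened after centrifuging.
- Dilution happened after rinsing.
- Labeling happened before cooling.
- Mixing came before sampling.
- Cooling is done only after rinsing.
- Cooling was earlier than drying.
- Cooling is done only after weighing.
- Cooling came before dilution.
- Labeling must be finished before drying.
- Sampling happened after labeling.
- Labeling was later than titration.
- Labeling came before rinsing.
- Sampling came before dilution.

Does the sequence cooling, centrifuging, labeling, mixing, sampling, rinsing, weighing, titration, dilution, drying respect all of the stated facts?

no

The constraints require titration before mixing, but in the proposed sequence mixing appears ahead of titration. That one violation is enough.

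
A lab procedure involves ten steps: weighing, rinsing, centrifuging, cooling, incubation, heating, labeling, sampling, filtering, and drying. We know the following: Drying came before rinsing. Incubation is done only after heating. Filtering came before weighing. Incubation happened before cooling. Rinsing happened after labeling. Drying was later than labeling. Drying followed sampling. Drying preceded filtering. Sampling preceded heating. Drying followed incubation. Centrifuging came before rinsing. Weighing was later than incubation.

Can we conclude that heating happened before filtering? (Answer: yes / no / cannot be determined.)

yes

Chain the constraints: heating → incubation → drying → filtering. Each link is directly stated, so heating comes before filtering.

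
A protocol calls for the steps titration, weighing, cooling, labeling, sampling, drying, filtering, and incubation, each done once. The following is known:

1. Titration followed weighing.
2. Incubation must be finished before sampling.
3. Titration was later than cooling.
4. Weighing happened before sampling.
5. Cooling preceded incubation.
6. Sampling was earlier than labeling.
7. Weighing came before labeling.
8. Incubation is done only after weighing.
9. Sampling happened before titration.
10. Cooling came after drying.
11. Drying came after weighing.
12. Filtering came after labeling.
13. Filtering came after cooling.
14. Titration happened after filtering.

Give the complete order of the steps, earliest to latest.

weighing, drying, cooling, incubation, sampling, labeling, filtering, titration

The constraints fix every adjacent pair, so only one ordering works:
weighing → drying → cooling → incubation → sampling → labeling → filtering → titration.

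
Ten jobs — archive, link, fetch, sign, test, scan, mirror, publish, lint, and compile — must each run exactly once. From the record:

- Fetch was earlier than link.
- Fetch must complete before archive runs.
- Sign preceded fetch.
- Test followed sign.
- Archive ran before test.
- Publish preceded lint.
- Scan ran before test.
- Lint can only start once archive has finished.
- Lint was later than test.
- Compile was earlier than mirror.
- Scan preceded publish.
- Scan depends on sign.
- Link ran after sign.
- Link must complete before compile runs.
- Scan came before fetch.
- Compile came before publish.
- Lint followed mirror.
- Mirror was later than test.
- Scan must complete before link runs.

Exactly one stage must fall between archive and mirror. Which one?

test

Tracing the constraints gives archive → test → mirror, so test sits after archive and before mirror.
No other stage is forced both after archive and before mirror.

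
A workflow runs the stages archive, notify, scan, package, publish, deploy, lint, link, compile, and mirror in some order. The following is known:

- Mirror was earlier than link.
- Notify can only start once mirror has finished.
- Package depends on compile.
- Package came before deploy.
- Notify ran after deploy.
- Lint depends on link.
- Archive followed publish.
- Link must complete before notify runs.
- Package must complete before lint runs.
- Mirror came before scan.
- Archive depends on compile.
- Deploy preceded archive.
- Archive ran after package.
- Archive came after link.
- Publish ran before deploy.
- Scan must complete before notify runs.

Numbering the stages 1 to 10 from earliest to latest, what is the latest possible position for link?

7

Link must come before archive, lint, and notify — 3 stages forced after it.
Everything else can be placed before link in some valid order, so link can sit as late as position 10 − 3 = 7.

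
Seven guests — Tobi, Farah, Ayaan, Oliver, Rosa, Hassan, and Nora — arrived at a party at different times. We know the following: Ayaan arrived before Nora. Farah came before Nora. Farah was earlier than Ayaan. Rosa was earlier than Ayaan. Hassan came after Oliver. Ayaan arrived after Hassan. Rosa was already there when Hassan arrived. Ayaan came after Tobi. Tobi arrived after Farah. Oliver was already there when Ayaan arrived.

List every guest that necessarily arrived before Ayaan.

Farah, Hassan, Oliver, Rosa, Tobi

Directly stated before Ayaan: Farah, Hassan, Oliver, Rosa, and Tobi.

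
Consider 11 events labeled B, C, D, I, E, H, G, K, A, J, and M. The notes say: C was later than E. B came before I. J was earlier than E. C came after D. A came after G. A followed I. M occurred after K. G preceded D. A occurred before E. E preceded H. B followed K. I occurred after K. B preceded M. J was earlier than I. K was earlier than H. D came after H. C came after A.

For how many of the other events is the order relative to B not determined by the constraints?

2

Forced before B: K; forced after B: A, C, D, E, H, I, and M.
That leaves G and J with no forced order relative to B — 2.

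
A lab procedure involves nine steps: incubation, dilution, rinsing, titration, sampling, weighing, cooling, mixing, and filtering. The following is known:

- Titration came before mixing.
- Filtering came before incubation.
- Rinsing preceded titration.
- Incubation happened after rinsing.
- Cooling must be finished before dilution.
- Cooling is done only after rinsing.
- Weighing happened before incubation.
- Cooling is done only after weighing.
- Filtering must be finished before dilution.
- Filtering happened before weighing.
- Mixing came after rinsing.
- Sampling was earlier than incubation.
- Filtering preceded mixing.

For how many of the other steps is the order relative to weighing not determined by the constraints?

Forced before weighing: filtering; forced after weighing: cooling, dilution, and incubation.
That leaves mixing, rinsing, sampling, and titration with no forced order relative to weighing — 4.

4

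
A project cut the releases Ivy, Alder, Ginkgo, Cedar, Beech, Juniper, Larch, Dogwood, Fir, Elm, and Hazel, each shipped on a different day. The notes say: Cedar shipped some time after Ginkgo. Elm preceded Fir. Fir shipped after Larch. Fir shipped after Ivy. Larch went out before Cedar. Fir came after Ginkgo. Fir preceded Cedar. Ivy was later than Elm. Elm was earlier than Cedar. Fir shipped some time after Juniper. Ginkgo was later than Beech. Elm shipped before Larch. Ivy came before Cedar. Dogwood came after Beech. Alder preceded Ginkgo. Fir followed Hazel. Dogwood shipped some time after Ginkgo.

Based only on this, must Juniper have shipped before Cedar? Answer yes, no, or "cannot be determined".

yes

Chain the constraints: Juniper → Fir → Cedar. Each link is directly stated, so Juniper comes before Cedar.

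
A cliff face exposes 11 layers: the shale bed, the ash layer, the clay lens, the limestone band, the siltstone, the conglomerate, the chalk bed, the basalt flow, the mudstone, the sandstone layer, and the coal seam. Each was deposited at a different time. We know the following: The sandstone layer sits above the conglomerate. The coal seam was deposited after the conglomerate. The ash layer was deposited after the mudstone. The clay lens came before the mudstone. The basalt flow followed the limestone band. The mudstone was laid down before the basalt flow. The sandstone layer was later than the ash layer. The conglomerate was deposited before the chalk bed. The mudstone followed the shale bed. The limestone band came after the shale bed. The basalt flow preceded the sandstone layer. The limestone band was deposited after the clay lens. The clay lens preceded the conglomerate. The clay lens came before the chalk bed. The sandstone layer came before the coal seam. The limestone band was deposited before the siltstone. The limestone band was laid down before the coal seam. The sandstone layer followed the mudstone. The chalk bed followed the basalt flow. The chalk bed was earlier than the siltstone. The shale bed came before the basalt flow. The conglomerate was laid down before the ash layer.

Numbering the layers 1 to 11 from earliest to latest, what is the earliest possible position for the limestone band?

The clay lens and the shale bed must both come before the limestone band — 2 forced predecessors.
Nothing else is forced ahead of the limestone band, so its earliest slot is position 2 + 1 = 3.

3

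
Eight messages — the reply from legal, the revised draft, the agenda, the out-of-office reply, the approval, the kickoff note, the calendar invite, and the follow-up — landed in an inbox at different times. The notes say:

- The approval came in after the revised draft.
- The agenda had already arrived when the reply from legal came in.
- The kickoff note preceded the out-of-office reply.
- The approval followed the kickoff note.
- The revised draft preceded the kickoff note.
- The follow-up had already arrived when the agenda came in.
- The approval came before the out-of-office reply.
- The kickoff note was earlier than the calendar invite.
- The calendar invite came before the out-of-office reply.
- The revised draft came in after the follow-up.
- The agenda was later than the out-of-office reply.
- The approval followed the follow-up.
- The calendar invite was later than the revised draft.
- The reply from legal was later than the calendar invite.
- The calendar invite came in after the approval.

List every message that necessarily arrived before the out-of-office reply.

the approval, the calendar invite, the follow-up, the kickoff note, the revised draft

Directly stated before the out-of-office reply: the approval, the calendar invite, and the kickoff note.
The follow-up reaches the out-of-office reply via the follow-up → the approval → the out-of-office reply.
The revised draft reaches the out-of-office reply via the revised draft → the approval → the out-of-office reply.
No chain forces the reply from legal (or any of the others) ahead of the out-of-office reply.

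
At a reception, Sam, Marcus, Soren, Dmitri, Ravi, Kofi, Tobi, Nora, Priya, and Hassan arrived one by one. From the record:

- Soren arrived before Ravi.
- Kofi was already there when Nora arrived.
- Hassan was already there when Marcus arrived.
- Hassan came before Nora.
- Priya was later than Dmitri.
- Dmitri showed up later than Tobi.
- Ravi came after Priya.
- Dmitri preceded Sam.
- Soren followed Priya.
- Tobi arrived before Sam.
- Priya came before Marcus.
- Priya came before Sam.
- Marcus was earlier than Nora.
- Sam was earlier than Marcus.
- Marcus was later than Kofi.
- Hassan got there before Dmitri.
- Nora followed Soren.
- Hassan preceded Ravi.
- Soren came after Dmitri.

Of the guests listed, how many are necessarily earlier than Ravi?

Directly stated before Ravi: Hassan, Priya, and Soren.
Dmitri reaches Ravi via Dmitri → Priya → Ravi.
Tobi reaches Ravi via Tobi → Dmitri → Priya → Ravi.
No chain forces Nora (or any of the others) ahead of Ravi.
That's Dmitri, Hassan, Priya, Soren, and Tobi — 5 in all.

5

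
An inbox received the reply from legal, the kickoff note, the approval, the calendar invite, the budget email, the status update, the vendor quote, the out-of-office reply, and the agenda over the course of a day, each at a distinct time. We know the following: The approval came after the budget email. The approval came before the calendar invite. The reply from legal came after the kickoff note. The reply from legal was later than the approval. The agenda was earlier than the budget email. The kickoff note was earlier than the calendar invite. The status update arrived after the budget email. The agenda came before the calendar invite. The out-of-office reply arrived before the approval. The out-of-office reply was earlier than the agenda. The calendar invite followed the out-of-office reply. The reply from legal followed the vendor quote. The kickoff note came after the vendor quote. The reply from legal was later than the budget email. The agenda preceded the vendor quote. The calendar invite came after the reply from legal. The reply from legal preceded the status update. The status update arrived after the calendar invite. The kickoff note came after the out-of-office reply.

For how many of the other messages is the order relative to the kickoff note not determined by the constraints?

2

Forced before the kickoff note: the agenda, the out-of-office reply, and the vendor quote; forced after the kickoff note: the calendar invite, the reply from legal, and the status update.
That leaves the approval and the budget email with no forced order relative to the kickoff note — 2.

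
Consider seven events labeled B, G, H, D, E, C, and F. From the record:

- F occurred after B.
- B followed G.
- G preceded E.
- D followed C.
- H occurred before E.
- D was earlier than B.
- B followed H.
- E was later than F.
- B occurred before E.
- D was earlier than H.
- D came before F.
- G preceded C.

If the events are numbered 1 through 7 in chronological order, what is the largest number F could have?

F must come before E — 1 event forced after it.
Everything else can be placed before F in some valid order, so F can sit as late as position 7 − 1 = 6.

6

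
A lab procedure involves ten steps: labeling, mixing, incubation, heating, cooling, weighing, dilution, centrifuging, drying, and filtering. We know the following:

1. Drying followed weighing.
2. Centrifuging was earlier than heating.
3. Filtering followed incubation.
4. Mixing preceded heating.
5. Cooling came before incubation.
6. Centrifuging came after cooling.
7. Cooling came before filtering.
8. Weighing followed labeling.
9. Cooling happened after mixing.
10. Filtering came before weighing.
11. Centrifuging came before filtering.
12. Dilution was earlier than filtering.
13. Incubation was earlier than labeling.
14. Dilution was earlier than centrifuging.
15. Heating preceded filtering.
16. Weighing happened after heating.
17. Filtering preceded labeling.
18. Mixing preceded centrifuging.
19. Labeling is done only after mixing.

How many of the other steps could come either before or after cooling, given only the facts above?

Forced before cooling: mixing; forced after cooling: centrifuging, drying, filtering, heating, incubation, labeling, and weighing.
That leaves dilution with no forced order relative to cooling — 1.

1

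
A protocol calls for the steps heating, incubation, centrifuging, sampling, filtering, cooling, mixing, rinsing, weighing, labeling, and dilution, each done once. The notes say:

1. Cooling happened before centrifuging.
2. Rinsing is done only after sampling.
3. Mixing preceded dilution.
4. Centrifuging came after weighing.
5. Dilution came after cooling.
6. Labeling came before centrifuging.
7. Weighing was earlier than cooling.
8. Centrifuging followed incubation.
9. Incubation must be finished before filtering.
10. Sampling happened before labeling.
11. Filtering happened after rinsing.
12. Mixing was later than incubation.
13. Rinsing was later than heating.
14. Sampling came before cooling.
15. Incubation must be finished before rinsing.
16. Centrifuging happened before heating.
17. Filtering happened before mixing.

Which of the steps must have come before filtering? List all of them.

Directly stated before filtering: incubation and rinsing.
Centrifuging reaches filtering via centrifuging → heating → rinsing → filtering.
Cooling reaches filtering via cooling → centrifuging → heating → rinsing → filtering.
Heating reaches filtering via heating → rinsing → filtering.
Likewise labeling, sampling, and weighing each reach filtering by chaining the stated constraints.

centrifuging, cooling, heating, incubation, labeling, rinsing, sampling, weighing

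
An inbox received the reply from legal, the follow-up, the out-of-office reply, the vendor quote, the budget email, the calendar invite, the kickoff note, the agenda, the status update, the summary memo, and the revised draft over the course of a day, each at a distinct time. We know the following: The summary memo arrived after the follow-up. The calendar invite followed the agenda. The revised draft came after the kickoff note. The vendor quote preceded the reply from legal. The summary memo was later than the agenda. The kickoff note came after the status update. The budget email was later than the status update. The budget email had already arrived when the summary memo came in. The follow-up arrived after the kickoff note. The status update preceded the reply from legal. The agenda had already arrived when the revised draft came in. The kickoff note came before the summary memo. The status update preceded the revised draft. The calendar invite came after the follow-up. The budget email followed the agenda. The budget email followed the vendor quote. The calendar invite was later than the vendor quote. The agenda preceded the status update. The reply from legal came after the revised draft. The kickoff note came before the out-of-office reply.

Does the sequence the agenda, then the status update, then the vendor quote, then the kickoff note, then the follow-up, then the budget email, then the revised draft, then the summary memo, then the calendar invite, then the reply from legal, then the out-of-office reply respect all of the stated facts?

yes

Check each stated constraint against the proposed order — e.g. the status update is ahead of the reply from legal; the agenda is ahead of the calendar invite. Every pair is in the required order; nothing is violated.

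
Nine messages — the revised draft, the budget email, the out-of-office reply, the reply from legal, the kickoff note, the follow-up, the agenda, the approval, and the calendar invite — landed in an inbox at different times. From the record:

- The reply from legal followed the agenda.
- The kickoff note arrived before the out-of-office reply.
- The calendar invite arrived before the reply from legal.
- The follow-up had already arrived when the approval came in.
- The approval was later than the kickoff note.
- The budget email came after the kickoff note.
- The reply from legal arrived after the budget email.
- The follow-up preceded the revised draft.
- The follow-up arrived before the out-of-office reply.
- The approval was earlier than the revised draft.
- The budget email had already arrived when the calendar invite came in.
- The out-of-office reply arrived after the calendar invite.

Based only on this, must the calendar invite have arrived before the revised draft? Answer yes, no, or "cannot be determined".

No chain of stated constraints runs from the calendar invite to the revised draft, and none runs from the revised draft to the calendar invite either.
So the relative order of the calendar invite and the revised draft is not fixed by the given facts.

cannot be determined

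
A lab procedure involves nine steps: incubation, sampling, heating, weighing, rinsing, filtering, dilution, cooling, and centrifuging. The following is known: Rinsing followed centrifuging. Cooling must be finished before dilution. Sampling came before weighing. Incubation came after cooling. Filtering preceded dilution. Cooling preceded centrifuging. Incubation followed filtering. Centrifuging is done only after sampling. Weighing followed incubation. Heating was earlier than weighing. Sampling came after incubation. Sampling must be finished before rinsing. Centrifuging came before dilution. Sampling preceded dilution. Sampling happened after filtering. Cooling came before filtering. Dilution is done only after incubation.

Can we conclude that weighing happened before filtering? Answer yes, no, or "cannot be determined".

no

Tracing the constraints gives filtering → incubation → weighing, so filtering must come before weighing.
That means weighing cannot be before filtering.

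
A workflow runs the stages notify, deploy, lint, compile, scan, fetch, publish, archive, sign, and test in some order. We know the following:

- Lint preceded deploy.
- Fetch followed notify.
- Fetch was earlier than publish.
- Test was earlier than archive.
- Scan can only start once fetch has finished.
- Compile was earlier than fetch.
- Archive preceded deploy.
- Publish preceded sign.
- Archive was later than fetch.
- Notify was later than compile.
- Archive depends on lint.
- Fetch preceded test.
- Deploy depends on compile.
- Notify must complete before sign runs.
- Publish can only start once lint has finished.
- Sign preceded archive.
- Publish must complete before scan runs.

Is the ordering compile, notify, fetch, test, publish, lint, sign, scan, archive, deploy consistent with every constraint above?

no

The constraints require lint before publish, but in the proposed sequence publish appears ahead of lint. That one violation is enough.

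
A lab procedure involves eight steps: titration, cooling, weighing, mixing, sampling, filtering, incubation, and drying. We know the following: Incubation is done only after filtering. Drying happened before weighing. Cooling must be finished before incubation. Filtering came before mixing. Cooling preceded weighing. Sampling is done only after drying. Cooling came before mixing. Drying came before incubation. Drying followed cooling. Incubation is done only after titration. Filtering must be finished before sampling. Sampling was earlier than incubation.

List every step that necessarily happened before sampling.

cooling, drying, filtering

Directly stated before sampling: drying and filtering.
Cooling reaches sampling via cooling → drying → sampling.
No chain forces weighing (or any of the others) ahead of sampling.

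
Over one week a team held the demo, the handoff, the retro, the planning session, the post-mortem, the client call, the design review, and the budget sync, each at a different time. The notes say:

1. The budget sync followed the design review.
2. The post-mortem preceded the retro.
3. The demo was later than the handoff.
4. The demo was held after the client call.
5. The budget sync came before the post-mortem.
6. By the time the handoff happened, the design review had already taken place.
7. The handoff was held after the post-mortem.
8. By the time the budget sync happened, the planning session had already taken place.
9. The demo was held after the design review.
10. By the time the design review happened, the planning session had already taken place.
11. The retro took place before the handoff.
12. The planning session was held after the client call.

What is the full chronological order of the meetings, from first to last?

The constraints fix every adjacent pair, so only one ordering works:
the client call → the planning session → the design review → the budget sync → the post-mortem → the retro → the handoff → the demo.

the client call, the planning session, the design review, the budget sync, the post-mortem, the retro, the handoff, the demo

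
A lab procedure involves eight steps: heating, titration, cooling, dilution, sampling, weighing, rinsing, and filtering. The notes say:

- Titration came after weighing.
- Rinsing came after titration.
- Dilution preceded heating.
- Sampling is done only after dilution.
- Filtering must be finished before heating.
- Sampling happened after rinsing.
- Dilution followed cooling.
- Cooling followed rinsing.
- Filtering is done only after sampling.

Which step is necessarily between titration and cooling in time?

Tracing the constraints gives titration → rinsing → cooling, so rinsing sits after titration and before cooling.
No other step is forced both after titration and before cooling.

rinsing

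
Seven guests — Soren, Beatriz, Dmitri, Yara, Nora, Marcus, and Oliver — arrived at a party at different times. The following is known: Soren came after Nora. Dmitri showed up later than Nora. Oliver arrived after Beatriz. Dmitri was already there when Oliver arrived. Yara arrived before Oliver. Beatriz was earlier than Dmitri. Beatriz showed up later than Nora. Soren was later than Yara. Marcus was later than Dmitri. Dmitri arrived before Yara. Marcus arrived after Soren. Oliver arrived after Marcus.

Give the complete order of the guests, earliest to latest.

The constraints fix every adjacent pair, so only one ordering works:
Nora → Beatriz → Dmitri → Yara → Soren → Marcus → Oliver.

Nora, Beatriz, Dmitri, Yara, Soren, Marcus, Oliver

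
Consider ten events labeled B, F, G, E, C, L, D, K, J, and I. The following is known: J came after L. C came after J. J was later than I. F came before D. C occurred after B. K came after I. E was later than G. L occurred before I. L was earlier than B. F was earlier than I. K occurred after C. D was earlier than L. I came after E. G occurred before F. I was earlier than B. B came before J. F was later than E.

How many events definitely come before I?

Directly stated before I: E, F, and L.
D reaches I via D → L → I.
G reaches I via G → F → I.
That's D, E, F, G, and L — 5 in all.

5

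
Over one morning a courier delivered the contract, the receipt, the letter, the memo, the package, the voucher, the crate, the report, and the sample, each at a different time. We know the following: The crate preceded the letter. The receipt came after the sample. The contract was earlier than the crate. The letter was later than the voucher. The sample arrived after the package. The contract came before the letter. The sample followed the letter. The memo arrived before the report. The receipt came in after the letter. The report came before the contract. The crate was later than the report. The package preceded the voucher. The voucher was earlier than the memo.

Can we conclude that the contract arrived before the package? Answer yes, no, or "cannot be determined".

no

Tracing the constraints gives the package → the voucher → the memo → the report → the contract, so the package must come before the contract.
That means the contract cannot be before the package.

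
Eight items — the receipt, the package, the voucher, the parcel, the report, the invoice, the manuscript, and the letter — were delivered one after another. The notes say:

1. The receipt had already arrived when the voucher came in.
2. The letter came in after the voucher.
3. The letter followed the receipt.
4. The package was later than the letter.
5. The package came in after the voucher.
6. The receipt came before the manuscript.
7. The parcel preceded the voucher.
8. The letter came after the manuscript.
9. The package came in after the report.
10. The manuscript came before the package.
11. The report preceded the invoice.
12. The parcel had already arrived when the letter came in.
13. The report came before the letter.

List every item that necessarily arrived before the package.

Directly stated before the package: the letter, the manuscript, the report, and the voucher.
The parcel reaches the package via the parcel → the voucher → the package.
The receipt reaches the package via the receipt → the voucher → the package.
No chain forces the invoice ahead of the package.

the letter, the manuscript, the parcel, the receipt, the report, the voucher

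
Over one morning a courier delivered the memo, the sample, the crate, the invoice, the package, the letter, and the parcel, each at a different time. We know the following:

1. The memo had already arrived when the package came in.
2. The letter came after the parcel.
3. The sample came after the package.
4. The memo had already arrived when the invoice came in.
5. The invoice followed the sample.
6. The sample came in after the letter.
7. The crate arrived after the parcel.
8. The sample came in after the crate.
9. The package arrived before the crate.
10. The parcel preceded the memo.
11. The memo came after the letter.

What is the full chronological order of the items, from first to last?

The constraints fix every adjacent pair, so only one ordering works:
the parcel → the letter → the memo → the package → the crate → the sample → the invoice.

the parcel, the letter, the memo, the package, the crate, the sample, the invoice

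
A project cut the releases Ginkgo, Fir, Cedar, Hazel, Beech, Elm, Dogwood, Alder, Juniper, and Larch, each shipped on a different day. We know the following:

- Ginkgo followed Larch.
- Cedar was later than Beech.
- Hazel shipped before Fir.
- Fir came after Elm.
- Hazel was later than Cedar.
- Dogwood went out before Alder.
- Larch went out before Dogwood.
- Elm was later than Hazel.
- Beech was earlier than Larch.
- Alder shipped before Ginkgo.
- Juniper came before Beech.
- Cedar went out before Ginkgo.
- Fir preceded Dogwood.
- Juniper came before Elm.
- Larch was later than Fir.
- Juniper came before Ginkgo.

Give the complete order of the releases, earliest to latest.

The constraints fix every adjacent pair, so only one ordering works:
Juniper → Beech → Cedar → Hazel → Elm → Fir → Larch → Dogwood → Alder → Ginkgo.

Juniper, Beech, Cedar, Hazel, Elm, Fir, Larch, Dogwood, Alder, Ginkgo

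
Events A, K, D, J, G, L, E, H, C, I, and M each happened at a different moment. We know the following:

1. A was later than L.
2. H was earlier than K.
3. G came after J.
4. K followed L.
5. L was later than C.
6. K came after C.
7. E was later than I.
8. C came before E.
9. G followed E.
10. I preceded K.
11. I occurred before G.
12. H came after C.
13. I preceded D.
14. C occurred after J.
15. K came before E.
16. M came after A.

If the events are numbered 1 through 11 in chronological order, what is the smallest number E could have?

7

C, H, I, J, K, and L must all come before E — 6 forced predecessors.
Nothing else is forced ahead of E, so its earliest slot is position 6 + 1 = 7.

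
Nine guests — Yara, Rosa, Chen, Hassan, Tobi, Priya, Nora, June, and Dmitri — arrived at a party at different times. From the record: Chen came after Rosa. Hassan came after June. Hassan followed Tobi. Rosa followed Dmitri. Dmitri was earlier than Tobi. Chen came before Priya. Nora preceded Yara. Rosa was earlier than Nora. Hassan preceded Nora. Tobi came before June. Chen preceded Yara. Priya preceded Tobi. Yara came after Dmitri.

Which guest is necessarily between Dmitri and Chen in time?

Rosa

Tracing the constraints gives Dmitri → Rosa → Chen, so Rosa sits after Dmitri and before Chen.
No other guest is forced both after Dmitri and before Chen.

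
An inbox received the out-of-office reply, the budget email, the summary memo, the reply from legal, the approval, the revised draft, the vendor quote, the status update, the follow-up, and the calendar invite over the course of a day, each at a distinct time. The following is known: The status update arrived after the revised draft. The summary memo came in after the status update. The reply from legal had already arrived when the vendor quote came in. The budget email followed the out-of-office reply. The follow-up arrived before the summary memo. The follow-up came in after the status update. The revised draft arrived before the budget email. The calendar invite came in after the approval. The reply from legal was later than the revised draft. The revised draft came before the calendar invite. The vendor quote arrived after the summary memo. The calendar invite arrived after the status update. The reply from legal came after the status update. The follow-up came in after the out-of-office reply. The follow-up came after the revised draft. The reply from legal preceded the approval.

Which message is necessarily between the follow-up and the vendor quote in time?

Tracing the constraints gives the follow-up → the summary memo → the vendor quote, so the summary memo sits after the follow-up and before the vendor quote.
No other message is forced both after the follow-up and before the vendor quote.

the summary memo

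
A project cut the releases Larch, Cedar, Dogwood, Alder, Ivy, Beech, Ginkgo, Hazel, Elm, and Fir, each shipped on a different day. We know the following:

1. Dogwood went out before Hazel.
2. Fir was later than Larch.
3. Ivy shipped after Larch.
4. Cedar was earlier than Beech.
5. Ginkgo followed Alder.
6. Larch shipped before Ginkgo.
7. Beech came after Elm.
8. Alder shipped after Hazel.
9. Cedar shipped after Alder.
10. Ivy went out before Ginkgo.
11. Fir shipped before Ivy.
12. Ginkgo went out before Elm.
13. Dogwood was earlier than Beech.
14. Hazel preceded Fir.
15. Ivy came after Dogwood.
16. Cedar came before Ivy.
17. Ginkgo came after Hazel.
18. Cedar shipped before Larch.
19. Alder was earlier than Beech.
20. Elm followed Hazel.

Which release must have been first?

Dogwood

Dogwood has a chain of constraints placing it before every other release, so Dogwood must be first.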